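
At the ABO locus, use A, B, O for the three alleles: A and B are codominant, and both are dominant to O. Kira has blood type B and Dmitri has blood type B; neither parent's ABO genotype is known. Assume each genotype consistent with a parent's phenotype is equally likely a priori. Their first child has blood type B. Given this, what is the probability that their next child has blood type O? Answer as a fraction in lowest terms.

Possible genotypes: Kira ∈ {BB, BO}; Dmitri ∈ {BB, BO}.
Weight each parental genotype pair by prior × P(type-B child):
  BB × BB: posterior weight 4/15; P(next child type O) = 0.
  BB × BO: posterior weight 4/15; P(next child type O) = 0.
  BO × BB: posterior weight 4/15; P(next child type O) = 0.
  BO × BO: posterior weight 1/5; P(next child type O) = 1/4.
Weighted sum = 1/20.

1/20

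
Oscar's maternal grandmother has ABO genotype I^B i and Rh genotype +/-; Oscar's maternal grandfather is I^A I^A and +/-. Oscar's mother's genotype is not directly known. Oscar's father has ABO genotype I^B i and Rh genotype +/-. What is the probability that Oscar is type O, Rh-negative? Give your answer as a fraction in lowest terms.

Oscar's mother's ABO genotype from I^B i × I^A I^A: 1/2 I^A I^B, 1/2 I^A i.
Crossing each possibility with the father I^B i and summing P(type O): 1/2·0 + 1/2·1/4 = 1/8.
Similarly for Rh via the mother's Rh distribution: P(Rh-) = 1/4.
Independent loci: 1/8 × 1/4 = 1/32.

1/32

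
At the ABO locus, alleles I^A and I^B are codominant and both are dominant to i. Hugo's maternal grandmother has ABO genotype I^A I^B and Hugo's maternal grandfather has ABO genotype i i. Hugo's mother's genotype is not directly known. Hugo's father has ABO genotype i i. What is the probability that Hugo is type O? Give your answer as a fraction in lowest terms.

1/2

Hugo's mother's ABO genotype from I^A I^B × i i: 1/2 I^A i, 1/2 I^B i.
Crossing each possibility with the father i i and summing P(type O): 1/2·1/2 + 1/2·1/2 = 1/2.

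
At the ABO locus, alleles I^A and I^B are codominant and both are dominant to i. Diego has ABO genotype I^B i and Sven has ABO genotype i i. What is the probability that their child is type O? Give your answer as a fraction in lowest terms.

1/2

ABO cross I^B i × i i → offspring phenotypes: 1/2 O, 1/2 B.
So P(type O) = 1/2.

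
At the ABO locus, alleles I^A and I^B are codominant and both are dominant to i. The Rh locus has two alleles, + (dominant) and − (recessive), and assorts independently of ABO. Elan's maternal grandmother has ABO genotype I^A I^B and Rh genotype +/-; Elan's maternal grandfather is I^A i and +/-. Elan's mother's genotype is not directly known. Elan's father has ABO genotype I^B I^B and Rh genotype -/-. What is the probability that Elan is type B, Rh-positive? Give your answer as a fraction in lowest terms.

1/4

Elan's mother's ABO genotype from I^A I^B × I^A i: 1/4 I^A I^A, 1/4 I^A I^B, 1/4 I^A i, 1/4 I^B i.
Crossing each possibility with the father I^B I^B and summing P(type B): 1/4·0 + 1/4·1/2 + 1/4·1/2 + 1/4·1 = 1/2.
Similarly for Rh via the mother's Rh distribution: P(Rh+) = 1/2.
Independent loci: 1/2 × 1/2 = 1/4.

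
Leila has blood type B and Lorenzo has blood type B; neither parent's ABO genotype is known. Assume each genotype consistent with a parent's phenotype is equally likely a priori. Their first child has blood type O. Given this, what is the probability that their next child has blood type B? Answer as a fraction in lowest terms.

Possible genotypes: Leila ∈ {BB, BO}; Lorenzo ∈ {BB, BO}.
Weight each parental genotype pair by prior × P(type-O child):
  BO × BO: posterior weight 1; P(next child type B) = 3/4.
Weighted sum = 3/4.

3/4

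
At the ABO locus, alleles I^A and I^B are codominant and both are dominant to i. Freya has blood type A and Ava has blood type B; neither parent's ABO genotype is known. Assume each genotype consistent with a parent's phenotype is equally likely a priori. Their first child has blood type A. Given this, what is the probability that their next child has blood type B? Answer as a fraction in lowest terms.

1/12

Possible genotypes: Freya ∈ {I^A I^A, I^A i}; Ava ∈ {I^B I^B, I^B i}.
Weight each parental genotype pair by prior × P(type-A child):
  I^A I^A × I^B i: posterior weight 2/3; P(next child type B) = 0.
  I^A i × I^B i: posterior weight 1/3; P(next child type B) = 1/4.
Weighted sum = 1/12.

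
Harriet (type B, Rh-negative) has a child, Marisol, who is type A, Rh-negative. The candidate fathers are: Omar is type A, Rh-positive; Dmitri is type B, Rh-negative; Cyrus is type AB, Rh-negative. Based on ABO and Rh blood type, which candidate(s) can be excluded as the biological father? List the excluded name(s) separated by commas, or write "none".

Dmitri

A candidate is excluded only if no genotype consistent with his phenotype could produce a type A, Rh-negative child with a type B, Rh-negative mother.
Dmitri (type B, Rh-): no genotype consistent with that phenotype can produce a type-A Rh- child with a type-B mother.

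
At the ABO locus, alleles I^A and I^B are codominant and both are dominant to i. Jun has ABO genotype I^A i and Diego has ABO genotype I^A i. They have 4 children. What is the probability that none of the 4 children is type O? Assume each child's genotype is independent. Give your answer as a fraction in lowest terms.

ABO cross I^A i × I^A i → 1/4 O, 3/4 A.
So P(type O) = 1/4 per child.
P(not type O) = 3/4 for one child; (3/4)^4 = 81/256.

81/256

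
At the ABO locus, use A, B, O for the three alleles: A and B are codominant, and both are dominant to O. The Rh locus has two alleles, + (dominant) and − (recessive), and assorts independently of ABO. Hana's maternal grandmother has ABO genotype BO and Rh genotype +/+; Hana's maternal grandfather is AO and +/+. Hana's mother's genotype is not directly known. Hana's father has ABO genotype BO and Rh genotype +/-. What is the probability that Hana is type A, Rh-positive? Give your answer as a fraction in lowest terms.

Hana's mother's ABO genotype from BO × AO: 1/4 AB, 1/4 AO, 1/4 BO, 1/4 OO.
Crossing each possibility with the father BO and summing P(type A): 1/4·1/4 + 1/4·1/4 + 1/4·0 + 1/4·0 = 1/8.
Similarly for Rh via the mother's Rh distribution: P(Rh+) = 1.
Independent loci: 1/8 × 1 = 1/8.

1/8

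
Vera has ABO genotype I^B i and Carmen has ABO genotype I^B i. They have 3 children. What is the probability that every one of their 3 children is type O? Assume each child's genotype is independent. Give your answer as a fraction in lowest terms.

1/64

ABO cross I^B i × I^B i → 1/4 O, 3/4 B.
So P(type O) = 1/4 per child.
All 3 independent: (1/4)^3 = 1/64.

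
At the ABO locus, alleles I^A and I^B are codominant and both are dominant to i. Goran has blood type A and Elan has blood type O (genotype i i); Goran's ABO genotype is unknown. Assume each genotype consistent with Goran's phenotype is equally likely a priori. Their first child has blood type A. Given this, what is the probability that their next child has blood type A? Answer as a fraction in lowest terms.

Possible genotypes: Goran ∈ {I^A I^A, I^A i}; Elan ∈ {i i}.
Weight each parental genotype pair by prior × P(type-A child):
  I^A I^A × i i: posterior weight 2/3; P(next child type A) = 1.
  I^A i × i i: posterior weight 1/3; P(next child type A) = 1/2.
Weighted sum = 5/6.

5/6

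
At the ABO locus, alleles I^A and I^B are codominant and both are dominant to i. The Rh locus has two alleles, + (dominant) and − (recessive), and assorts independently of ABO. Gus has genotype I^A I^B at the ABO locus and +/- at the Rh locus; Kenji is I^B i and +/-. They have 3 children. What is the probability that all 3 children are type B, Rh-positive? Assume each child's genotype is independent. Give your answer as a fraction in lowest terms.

27/512

ABO cross I^A I^B × I^B i → 1/4 A, 1/2 B, 1/4 AB.
Rh cross +/- × +/- → 3/4 Rh+, 1/4 Rh-; so P(type B, Rh-positive) = 1/2 × 3/4 = 3/8 per child.
All 3 independent: (3/8)^3 = 27/512.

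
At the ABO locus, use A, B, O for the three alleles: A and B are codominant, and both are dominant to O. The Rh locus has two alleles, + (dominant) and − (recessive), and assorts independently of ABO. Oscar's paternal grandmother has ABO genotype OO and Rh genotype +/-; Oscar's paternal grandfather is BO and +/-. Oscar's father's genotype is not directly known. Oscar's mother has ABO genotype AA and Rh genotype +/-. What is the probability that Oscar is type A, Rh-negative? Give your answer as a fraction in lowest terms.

3/16

Oscar's father's ABO genotype from OO × BO: 1/2 BO, 1/2 OO.
Crossing each possibility with the mother AA and summing P(type A): 1/2·1/2 + 1/2·1 = 3/4.
Similarly for Rh via the father's Rh distribution: P(Rh-) = 1/4.
Independent loci: 3/4 × 1/4 = 3/16.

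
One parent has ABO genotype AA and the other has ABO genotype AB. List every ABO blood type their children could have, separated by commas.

A, AB

Gametes from AA × AB give offspring ABO genotypes AA, AB, i.e. phenotypes A, AB.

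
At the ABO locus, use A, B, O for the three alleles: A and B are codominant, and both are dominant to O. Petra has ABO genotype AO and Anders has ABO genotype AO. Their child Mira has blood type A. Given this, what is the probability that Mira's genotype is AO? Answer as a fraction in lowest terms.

Cross AO × AO → 1/4 AA, 1/2 AO, 1/4 OO.
Type-A genotypes among offspring: AA (1/4), AO (1/2); total 3/4.
P(AO | type A) = (1/2) / (3/4) = 2/3.

2/3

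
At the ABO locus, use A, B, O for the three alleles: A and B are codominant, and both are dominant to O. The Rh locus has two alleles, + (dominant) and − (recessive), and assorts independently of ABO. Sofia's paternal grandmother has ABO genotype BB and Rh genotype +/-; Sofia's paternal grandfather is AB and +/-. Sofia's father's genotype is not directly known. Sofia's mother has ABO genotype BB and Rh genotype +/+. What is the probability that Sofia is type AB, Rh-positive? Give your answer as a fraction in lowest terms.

Sofia's father's ABO genotype from BB × AB: 1/2 AB, 1/2 BB.
Crossing each possibility with the mother BB and summing P(type AB): 1/2·1/2 + 1/2·0 = 1/4.
Similarly for Rh via the father's Rh distribution: P(Rh+) = 1.
Independent loci: 1/4 × 1 = 1/4.

1/4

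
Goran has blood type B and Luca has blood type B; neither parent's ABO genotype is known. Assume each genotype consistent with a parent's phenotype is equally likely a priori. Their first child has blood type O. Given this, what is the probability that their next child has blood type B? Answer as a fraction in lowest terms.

3/4

Possible genotypes: Goran ∈ {I^B I^B, I^B i}; Luca ∈ {I^B I^B, I^B i}.
Weight each parental genotype pair by prior × P(type-O child):
  I^B i × I^B i: posterior weight 1; P(next child type B) = 3/4.
Weighted sum = 3/4.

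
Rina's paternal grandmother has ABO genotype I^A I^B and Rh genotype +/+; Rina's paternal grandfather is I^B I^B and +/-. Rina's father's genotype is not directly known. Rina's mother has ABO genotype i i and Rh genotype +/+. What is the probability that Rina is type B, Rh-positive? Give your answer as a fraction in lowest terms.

Rina's father's ABO genotype from I^A I^B × I^B I^B: 1/2 I^A I^B, 1/2 I^B I^B.
Crossing each possibility with the mother i i and summing P(type B): 1/2·1/2 + 1/2·1 = 3/4.
Similarly for Rh via the father's Rh distribution: P(Rh+) = 1.
Independent loci: 3/4 × 1 = 3/4.

3/4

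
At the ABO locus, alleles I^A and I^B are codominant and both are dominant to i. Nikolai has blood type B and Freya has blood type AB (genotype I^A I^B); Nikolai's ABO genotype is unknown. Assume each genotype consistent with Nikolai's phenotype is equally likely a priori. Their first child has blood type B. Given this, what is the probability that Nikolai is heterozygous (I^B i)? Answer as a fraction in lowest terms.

Possible genotypes: Nikolai ∈ {I^B I^B, I^B i}; Freya ∈ {I^A I^B}.
Weight each parental genotype pair by prior × P(type-B child):
  I^B I^B × I^A I^B: posterior weight 1/2.
  I^B i × I^A I^B: posterior weight 1/2.
Sum the posterior weight over pairs where Nikolai is I^B i: 1/2.

1/2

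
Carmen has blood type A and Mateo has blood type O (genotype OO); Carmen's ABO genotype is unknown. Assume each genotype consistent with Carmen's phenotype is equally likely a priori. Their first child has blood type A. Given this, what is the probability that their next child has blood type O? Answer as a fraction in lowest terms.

Possible genotypes: Carmen ∈ {AA, AO}; Mateo ∈ {OO}.
Weight each parental genotype pair by prior × P(type-A child):
  AA × OO: posterior weight 2/3; P(next child type O) = 0.
  AO × OO: posterior weight 1/3; P(next child type O) = 1/2.
Weighted sum = 1/6.

1/6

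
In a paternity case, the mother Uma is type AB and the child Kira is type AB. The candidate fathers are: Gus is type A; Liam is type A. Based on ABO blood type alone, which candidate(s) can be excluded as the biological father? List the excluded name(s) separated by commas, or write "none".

A candidate is excluded only if no genotype consistent with his phenotype could produce a type AB child with a type AB mother.
Every candidate has at least one consistent genotype combination, so none can be excluded.

none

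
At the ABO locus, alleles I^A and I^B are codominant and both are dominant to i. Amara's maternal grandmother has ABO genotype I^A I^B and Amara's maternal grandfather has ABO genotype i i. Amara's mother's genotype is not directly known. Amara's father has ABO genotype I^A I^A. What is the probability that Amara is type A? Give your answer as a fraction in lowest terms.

3/4

Amara's mother's ABO genotype from I^A I^B × i i: 1/2 I^A i, 1/2 I^B i.
Crossing each possibility with the father I^A I^A and summing P(type A): 1/2·1 + 1/2·1/2 = 3/4.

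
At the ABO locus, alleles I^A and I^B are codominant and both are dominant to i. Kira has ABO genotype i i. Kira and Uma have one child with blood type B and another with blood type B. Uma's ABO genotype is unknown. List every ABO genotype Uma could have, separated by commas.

For each candidate genotype of Uma, check whether crossing it with i i can produce every observed child phenotype.
  I^A I^A → possible child types {A} ✗
  I^A I^B → possible child types {A, B} ✓
  I^A i → possible child types {O, A} ✗
  I^B I^B → possible child types {B} ✓
  I^B i → possible child types {O, B} ✓
  i i → possible child types {O} ✗

I^A I^B, I^B I^B, I^B i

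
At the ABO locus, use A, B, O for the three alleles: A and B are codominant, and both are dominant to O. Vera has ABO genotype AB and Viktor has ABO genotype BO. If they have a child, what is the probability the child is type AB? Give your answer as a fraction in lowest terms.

ABO cross AB × BO → offspring phenotypes: 1/4 A, 1/2 B, 1/4 AB.
So P(type AB) = 1/4.

1/4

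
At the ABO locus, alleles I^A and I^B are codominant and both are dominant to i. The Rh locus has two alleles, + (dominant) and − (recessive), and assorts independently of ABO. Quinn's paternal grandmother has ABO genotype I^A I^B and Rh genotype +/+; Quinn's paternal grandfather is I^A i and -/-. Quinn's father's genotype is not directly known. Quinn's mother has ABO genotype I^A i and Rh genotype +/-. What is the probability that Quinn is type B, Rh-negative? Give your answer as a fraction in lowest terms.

Quinn's father's ABO genotype from I^A I^B × I^A i: 1/4 I^A I^A, 1/4 I^A I^B, 1/4 I^A i, 1/4 I^B i.
Crossing each possibility with the mother I^A i and summing P(type B): 1/4·0 + 1/4·1/4 + 1/4·0 + 1/4·1/4 = 1/8.
Similarly for Rh via the father's Rh distribution: P(Rh-) = 1/4.
Independent loci: 1/8 × 1/4 = 1/32.

1/32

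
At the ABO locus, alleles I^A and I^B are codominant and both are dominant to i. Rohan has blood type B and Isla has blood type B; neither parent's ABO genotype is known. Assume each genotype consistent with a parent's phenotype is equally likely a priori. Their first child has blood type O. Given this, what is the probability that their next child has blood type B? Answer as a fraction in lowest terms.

Possible genotypes: Rohan ∈ {I^B I^B, I^B i}; Isla ∈ {I^B I^B, I^B i}.
Weight each parental genotype pair by prior × P(type-O child):
  I^B i × I^B i: posterior weight 1; P(next child type B) = 3/4.
Weighted sum = 3/4.

3/4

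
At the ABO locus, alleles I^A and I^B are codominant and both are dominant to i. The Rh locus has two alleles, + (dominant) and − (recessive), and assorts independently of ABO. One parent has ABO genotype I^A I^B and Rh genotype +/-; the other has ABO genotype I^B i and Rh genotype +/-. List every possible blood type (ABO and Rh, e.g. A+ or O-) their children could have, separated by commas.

Gametes from I^A I^B × I^B i give offspring ABO genotypes I^A I^B, I^A i, I^B I^B, I^B i, i.e. phenotypes A, B, AB.
Rh cross +/- × +/- → phenotypes Rh+, Rh-.
Combining independently: A+, A-, B+, B-, AB+, AB-.

A+, A-, B+, B-, AB+, AB-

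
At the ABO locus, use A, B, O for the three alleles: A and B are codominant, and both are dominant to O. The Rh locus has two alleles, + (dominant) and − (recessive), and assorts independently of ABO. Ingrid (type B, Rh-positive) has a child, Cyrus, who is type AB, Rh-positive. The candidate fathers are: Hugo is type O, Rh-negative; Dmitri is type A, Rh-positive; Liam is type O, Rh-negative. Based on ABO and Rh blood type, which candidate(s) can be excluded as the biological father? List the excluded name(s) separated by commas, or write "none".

A candidate is excluded only if no genotype consistent with his phenotype could produce a type AB, Rh-positive child with a type B, Rh-positive mother.
Hugo (type O, Rh-): no genotype consistent with that phenotype can produce a type-AB Rh+ child with a type-B mother.
Liam (type O, Rh-): no genotype consistent with that phenotype can produce a type-AB Rh+ child with a type-B mother.

Hugo, Liam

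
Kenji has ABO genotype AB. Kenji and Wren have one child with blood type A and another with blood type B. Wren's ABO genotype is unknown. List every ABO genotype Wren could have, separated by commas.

For each candidate genotype of Wren, check whether crossing it with AB can produce every observed child phenotype.
  AA → possible child types {A, AB} ✗
  AB → possible child types {A, B, AB} ✓
  AO → possible child types {A, B, AB} ✓
  BB → possible child types {B, AB} ✗
  BO → possible child types {A, B, AB} ✓
  OO → possible child types {A, B} ✓

AB, AO, BO, OO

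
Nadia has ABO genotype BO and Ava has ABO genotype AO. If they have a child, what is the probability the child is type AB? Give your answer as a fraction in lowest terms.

ABO cross BO × AO → offspring phenotypes: 1/4 O, 1/4 A, 1/4 B, 1/4 AB.
So P(type AB) = 1/4.

1/4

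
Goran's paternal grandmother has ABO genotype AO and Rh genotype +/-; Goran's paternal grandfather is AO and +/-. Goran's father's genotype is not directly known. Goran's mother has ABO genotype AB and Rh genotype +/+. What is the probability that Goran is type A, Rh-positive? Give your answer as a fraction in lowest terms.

1/2

Goran's father's ABO genotype from AO × AO: 1/4 AA, 1/2 AO, 1/4 OO.
Crossing each possibility with the mother AB and summing P(type A): 1/4·1/2 + 1/2·1/2 + 1/4·1/2 = 1/2.
Similarly for Rh via the father's Rh distribution: P(Rh+) = 1.
Independent loci: 1/2 × 1 = 1/2.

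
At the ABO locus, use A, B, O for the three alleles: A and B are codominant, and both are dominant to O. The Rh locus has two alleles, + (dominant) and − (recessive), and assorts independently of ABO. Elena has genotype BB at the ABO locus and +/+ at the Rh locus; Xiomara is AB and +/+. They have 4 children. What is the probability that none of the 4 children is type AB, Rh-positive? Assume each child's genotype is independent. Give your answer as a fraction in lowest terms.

ABO cross BB × AB → 1/2 B, 1/2 AB.
Rh cross +/+ × +/+ → 1 Rh+; so P(type AB, Rh-positive) = 1/2 × 1 = 1/2 per child.
P(not type AB, Rh-positive) = 1/2 for one child; (1/2)^4 = 1/16.

1/16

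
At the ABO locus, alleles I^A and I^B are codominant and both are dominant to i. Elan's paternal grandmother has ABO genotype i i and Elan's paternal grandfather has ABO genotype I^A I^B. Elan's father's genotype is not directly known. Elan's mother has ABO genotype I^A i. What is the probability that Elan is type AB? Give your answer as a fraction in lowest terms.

1/8

Elan's father's ABO genotype from i i × I^A I^B: 1/2 I^A i, 1/2 I^B i.
Crossing each possibility with the mother I^A i and summing P(type AB): 1/2·0 + 1/2·1/4 = 1/8.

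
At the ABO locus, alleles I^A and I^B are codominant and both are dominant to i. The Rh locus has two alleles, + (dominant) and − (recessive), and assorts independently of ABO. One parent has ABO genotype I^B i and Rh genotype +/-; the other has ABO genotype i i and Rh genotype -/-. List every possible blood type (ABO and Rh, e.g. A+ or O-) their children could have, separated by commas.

O+, O-, B+, B-

Gametes from I^B i × i i give offspring ABO genotypes I^B i, i i, i.e. phenotypes O, B.
Rh cross +/- × -/- → phenotypes Rh+, Rh-.
Combining independently: O+, O-, B+, B-.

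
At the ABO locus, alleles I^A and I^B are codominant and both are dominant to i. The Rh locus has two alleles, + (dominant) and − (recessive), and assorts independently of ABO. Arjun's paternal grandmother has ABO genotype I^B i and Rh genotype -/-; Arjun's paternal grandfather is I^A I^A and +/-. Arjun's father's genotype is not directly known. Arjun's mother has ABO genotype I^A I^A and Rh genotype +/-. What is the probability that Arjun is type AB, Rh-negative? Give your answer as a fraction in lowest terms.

Arjun's father's ABO genotype from I^B i × I^A I^A: 1/2 I^A I^B, 1/2 I^A i.
Crossing each possibility with the mother I^A I^A and summing P(type AB): 1/2·1/2 + 1/2·0 = 1/4.
Similarly for Rh via the father's Rh distribution: P(Rh-) = 3/8.
Independent loci: 1/4 × 3/8 = 3/32.

3/32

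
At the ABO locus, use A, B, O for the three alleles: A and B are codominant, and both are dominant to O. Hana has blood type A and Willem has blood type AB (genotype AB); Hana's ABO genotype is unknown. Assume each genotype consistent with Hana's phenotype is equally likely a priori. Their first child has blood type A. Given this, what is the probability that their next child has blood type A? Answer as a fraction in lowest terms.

Possible genotypes: Hana ∈ {AA, AO}; Willem ∈ {AB}.
Weight each parental genotype pair by prior × P(type-A child):
  AA × AB: posterior weight 1/2; P(next child type A) = 1/2.
  AO × AB: posterior weight 1/2; P(next child type A) = 1/2.
Weighted sum = 1/2.

1/2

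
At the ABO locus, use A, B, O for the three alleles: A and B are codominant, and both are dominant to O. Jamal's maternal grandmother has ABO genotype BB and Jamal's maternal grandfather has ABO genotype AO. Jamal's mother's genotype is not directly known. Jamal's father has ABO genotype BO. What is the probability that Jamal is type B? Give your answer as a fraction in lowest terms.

5/8

Jamal's mother's ABO genotype from BB × AO: 1/2 AB, 1/2 BO.
Crossing each possibility with the father BO and summing P(type B): 1/2·1/2 + 1/2·3/4 = 5/8.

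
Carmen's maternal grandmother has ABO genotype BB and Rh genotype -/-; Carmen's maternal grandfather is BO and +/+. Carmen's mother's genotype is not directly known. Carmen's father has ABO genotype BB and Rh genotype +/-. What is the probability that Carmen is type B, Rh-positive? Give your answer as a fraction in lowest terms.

Carmen's mother's ABO genotype from BB × BO: 1/2 BB, 1/2 BO.
Crossing each possibility with the father BB and summing P(type B): 1/2·1 + 1/2·1 = 1.
Similarly for Rh via the mother's Rh distribution: P(Rh+) = 3/4.
Independent loci: 1 × 3/4 = 3/4.

3/4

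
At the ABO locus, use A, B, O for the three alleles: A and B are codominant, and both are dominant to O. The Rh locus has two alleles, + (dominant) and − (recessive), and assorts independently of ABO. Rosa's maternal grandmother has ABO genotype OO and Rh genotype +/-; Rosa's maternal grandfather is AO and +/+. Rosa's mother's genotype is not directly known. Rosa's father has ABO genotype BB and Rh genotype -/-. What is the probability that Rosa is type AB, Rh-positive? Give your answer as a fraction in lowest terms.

3/16

Rosa's mother's ABO genotype from OO × AO: 1/2 AO, 1/2 OO.
Crossing each possibility with the father BB and summing P(type AB): 1/2·1/2 + 1/2·0 = 1/4.
Similarly for Rh via the mother's Rh distribution: P(Rh+) = 3/4.
Independent loci: 1/4 × 3/4 = 3/16.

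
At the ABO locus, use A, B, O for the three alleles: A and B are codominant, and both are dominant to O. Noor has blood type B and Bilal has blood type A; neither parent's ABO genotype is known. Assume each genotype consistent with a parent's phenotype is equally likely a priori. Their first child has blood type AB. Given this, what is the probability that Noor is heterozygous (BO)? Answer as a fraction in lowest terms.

1/3

Possible genotypes: Noor ∈ {BB, BO}; Bilal ∈ {AA, AO}.
Weight each parental genotype pair by prior × P(type-AB child):
  BB × AA: posterior weight 4/9.
  BB × AO: posterior weight 2/9.
  BO × AA: posterior weight 2/9.
  BO × AO: posterior weight 1/9.
Sum the posterior weight over pairs where Noor is BO: 1/3.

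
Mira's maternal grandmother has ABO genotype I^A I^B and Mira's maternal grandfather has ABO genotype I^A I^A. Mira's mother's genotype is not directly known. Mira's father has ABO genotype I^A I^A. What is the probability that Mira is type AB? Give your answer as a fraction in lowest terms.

1/4

Mira's mother's ABO genotype from I^A I^B × I^A I^A: 1/2 I^A I^A, 1/2 I^A I^B.
Crossing each possibility with the father I^A I^A and summing P(type AB): 1/2·0 + 1/2·1/2 = 1/4.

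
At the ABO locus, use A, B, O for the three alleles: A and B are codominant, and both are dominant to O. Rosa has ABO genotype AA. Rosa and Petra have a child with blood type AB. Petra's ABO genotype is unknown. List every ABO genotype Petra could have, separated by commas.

AB, BB, BO

For each candidate genotype of Petra, check whether crossing it with AA can produce every observed child phenotype.
  AA → possible child types {A} ✗
  AB → possible child types {A, AB} ✓
  AO → possible child types {A} ✗
  BB → possible child types {AB} ✓
  BO → possible child types {A, AB} ✓
  OO → possible child types {A} ✗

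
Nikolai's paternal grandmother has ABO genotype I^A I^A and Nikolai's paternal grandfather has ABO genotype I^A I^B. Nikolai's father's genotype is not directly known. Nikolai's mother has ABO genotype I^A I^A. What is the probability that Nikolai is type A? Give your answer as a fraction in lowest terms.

Nikolai's father's ABO genotype from I^A I^A × I^A I^B: 1/2 I^A I^A, 1/2 I^A I^B.
Crossing each possibility with the mother I^A I^A and summing P(type A): 1/2·1 + 1/2·1/2 = 3/4.

3/4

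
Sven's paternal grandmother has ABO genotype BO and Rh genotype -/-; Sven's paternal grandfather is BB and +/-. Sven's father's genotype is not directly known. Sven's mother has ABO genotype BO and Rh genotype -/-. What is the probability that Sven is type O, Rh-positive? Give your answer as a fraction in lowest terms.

1/32

Sven's father's ABO genotype from BO × BB: 1/2 BB, 1/2 BO.
Crossing each possibility with the mother BO and summing P(type O): 1/2·0 + 1/2·1/4 = 1/8.
Similarly for Rh via the father's Rh distribution: P(Rh+) = 1/4.
Independent loci: 1/8 × 1/4 = 1/32.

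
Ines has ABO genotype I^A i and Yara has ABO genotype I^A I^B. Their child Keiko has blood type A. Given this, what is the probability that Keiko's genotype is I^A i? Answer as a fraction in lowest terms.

Cross I^A i × I^A I^B → 1/4 I^A I^A, 1/4 I^A I^B, 1/4 I^A i, 1/4 I^B i.
Type-A genotypes among offspring: I^A I^A (1/4), I^A i (1/4); total 1/2.
P(I^A i | type A) = (1/4) / (1/2) = 1/2.

1/2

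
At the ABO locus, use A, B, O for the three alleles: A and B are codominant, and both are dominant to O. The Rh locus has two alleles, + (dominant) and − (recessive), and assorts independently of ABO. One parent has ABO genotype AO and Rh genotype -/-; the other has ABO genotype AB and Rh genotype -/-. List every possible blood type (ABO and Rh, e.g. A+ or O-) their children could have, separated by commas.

A-, B-, AB-

Gametes from AO × AB give offspring ABO genotypes AA, AB, AO, BO, i.e. phenotypes A, B, AB.
Rh cross -/- × -/- → phenotypes Rh-.
Combining independently: A-, B-, AB-.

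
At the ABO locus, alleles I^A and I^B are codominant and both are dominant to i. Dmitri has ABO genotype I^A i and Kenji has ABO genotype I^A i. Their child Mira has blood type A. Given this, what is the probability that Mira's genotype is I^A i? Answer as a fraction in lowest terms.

2/3

Cross I^A i × I^A i → 1/4 I^A I^A, 1/2 I^A i, 1/4 i i.
Type-A genotypes among offspring: I^A I^A (1/4), I^A i (1/2); total 3/4.
P(I^A i | type A) = (1/2) / (3/4) = 2/3.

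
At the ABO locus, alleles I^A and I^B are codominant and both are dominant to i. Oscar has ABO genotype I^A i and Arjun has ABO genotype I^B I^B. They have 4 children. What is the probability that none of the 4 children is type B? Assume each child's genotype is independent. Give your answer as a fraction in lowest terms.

1/16

ABO cross I^A i × I^B I^B → 1/2 B, 1/2 AB.
So P(type B) = 1/2 per child.
P(not type B) = 1/2 for one child; (1/2)^4 = 1/16.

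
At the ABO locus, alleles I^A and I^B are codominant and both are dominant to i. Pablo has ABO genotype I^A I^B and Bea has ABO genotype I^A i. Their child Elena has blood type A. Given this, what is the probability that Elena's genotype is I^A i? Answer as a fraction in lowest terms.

Cross I^A I^B × I^A i → 1/4 I^A I^A, 1/4 I^A I^B, 1/4 I^A i, 1/4 I^B i.
Type-A genotypes among offspring: I^A I^A (1/4), I^A i (1/4); total 1/2.
P(I^A i | type A) = (1/4) / (1/2) = 1/2.

1/2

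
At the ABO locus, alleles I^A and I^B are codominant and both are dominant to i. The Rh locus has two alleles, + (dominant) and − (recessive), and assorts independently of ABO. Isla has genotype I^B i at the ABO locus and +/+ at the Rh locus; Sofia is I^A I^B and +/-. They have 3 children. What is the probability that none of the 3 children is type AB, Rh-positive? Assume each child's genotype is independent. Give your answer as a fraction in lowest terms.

27/64

ABO cross I^B i × I^A I^B → 1/4 A, 1/2 B, 1/4 AB.
Rh cross +/+ × +/- → 1 Rh+; so P(type AB, Rh-positive) = 1/4 × 1 = 1/4 per child.
P(not type AB, Rh-positive) = 3/4 for one child; (3/4)^3 = 27/64.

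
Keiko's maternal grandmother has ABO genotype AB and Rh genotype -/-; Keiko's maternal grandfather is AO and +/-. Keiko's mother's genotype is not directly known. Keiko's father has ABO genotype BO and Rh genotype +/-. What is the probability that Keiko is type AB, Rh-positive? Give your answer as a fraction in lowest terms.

Keiko's mother's ABO genotype from AB × AO: 1/4 AA, 1/4 AB, 1/4 AO, 1/4 BO.
Crossing each possibility with the father BO and summing P(type AB): 1/4·1/2 + 1/4·1/4 + 1/4·1/4 + 1/4·0 = 1/4.
Similarly for Rh via the mother's Rh distribution: P(Rh+) = 5/8.
Independent loci: 1/4 × 5/8 = 5/32.

5/32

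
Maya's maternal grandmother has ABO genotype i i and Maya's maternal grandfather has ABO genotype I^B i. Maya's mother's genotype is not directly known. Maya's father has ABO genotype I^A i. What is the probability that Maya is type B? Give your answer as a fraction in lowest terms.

Maya's mother's ABO genotype from i i × I^B i: 1/2 I^B i, 1/2 i i.
Crossing each possibility with the father I^A i and summing P(type B): 1/2·1/4 + 1/2·0 = 1/8.

1/8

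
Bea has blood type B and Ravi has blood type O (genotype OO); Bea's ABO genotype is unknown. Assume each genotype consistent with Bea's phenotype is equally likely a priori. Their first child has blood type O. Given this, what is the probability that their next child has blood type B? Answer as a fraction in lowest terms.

1/2

Possible genotypes: Bea ∈ {BB, BO}; Ravi ∈ {OO}.
Weight each parental genotype pair by prior × P(type-O child):
  BO × OO: posterior weight 1; P(next child type B) = 1/2.
Weighted sum = 1/2.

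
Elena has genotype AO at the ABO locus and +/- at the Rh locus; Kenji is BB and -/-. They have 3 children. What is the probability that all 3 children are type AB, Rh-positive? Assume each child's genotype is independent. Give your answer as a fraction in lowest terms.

1/64

ABO cross AO × BB → 1/2 B, 1/2 AB.
Rh cross +/- × -/- → 1/2 Rh+, 1/2 Rh-; so P(type AB, Rh-positive) = 1/2 × 1/2 = 1/4 per child.
All 3 independent: (1/4)^3 = 1/64.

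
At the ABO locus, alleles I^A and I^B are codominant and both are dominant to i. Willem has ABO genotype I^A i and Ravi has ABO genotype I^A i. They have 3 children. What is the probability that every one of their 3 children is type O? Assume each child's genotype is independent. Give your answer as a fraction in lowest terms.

1/64

ABO cross I^A i × I^A i → 1/4 O, 3/4 A.
So P(type O) = 1/4 per child.
All 3 independent: (1/4)^3 = 1/64.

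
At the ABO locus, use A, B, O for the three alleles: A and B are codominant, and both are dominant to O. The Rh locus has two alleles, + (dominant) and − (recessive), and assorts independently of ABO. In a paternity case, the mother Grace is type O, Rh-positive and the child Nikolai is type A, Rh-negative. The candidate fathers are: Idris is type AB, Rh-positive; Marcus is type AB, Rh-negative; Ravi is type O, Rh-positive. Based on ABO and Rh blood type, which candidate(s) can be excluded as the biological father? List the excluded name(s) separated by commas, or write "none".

A candidate is excluded only if no genotype consistent with his phenotype could produce a type A, Rh-negative child with a type O, Rh-positive mother.
Ravi (type O, Rh+): no genotype consistent with that phenotype can produce a type-A Rh- child with a type-O mother.

Ravi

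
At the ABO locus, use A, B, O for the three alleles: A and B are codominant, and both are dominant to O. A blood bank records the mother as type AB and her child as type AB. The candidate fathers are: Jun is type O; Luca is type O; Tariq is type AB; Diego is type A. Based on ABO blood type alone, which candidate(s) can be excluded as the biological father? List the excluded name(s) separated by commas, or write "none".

A candidate is excluded only if no genotype consistent with his phenotype could produce a type AB child with a type AB mother.
Jun (type O): no genotype consistent with that phenotype can produce a type-AB child with a type-AB mother.
Luca (type O): no genotype consistent with that phenotype can produce a type-AB child with a type-AB mother.

Jun, Luca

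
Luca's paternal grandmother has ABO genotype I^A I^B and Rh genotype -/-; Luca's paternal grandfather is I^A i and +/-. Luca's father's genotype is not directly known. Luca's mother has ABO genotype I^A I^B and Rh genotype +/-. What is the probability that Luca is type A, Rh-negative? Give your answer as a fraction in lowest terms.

Luca's father's ABO genotype from I^A I^B × I^A i: 1/4 I^A I^A, 1/4 I^A I^B, 1/4 I^A i, 1/4 I^B i.
Crossing each possibility with the mother I^A I^B and summing P(type A): 1/4·1/2 + 1/4·1/4 + 1/4·1/2 + 1/4·1/4 = 3/8.
Similarly for Rh via the father's Rh distribution: P(Rh-) = 3/8.
Independent loci: 3/8 × 3/8 = 9/64.

9/64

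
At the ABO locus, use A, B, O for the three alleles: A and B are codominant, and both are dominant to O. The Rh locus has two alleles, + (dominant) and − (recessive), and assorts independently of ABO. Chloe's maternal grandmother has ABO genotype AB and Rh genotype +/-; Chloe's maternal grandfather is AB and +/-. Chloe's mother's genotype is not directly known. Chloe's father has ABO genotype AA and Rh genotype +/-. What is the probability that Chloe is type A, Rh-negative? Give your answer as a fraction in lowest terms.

Chloe's mother's ABO genotype from AB × AB: 1/4 AA, 1/2 AB, 1/4 BB.
Crossing each possibility with the father AA and summing P(type A): 1/4·1 + 1/2·1/2 + 1/4·0 = 1/2.
Similarly for Rh via the mother's Rh distribution: P(Rh-) = 1/4.
Independent loci: 1/2 × 1/4 = 1/8.

1/8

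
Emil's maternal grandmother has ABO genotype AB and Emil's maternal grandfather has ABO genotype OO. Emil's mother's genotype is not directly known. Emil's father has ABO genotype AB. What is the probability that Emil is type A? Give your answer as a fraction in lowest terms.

3/8

Emil's mother's ABO genotype from AB × OO: 1/2 AO, 1/2 BO.
Crossing each possibility with the father AB and summing P(type A): 1/2·1/2 + 1/2·1/4 = 3/8.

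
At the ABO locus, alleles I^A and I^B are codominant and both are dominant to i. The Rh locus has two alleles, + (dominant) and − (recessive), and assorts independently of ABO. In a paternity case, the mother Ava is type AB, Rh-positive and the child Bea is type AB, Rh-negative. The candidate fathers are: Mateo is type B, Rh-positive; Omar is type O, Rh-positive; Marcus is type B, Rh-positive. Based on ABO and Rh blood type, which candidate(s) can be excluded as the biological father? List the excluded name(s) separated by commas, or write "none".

Omar

A candidate is excluded only if no genotype consistent with his phenotype could produce a type AB, Rh-negative child with a type AB, Rh-positive mother.
Omar (type O, Rh+): no genotype consistent with that phenotype can produce a type-AB Rh- child with a type-AB mother.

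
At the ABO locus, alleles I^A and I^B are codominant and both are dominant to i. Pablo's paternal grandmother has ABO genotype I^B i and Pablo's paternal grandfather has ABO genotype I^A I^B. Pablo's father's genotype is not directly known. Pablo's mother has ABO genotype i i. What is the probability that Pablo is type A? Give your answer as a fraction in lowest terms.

1/4

Pablo's father's ABO genotype from I^B i × I^A I^B: 1/4 I^A I^B, 1/4 I^A i, 1/4 I^B I^B, 1/4 I^B i.
Crossing each possibility with the mother i i and summing P(type A): 1/4·1/2 + 1/4·1/2 + 1/4·0 + 1/4·0 = 1/4.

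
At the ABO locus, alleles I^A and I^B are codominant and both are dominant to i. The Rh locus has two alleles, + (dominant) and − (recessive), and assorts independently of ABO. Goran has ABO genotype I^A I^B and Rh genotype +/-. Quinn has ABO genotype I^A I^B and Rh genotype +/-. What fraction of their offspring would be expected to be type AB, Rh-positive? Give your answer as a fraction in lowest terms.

3/8

ABO cross I^A I^B × I^A I^B → offspring phenotypes: 1/4 A, 1/4 B, 1/2 AB.
Rh cross +/- × +/- → 3/4 Rh+, 1/4 Rh-.
Independent loci: P(type AB, Rh-positive) = 1/2 × 3/4 = 3/8.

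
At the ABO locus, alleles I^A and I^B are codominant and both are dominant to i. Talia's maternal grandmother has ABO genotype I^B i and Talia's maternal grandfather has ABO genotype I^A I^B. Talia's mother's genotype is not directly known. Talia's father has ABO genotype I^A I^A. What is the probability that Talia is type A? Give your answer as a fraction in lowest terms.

Talia's mother's ABO genotype from I^B i × I^A I^B: 1/4 I^A I^B, 1/4 I^A i, 1/4 I^B I^B, 1/4 I^B i.
Crossing each possibility with the father I^A I^A and summing P(type A): 1/4·1/2 + 1/4·1 + 1/4·0 + 1/4·1/2 = 1/2.

1/2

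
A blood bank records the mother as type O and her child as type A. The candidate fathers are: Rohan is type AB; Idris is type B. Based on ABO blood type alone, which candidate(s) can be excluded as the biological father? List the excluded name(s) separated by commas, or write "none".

Idris

A candidate is excluded only if no genotype consistent with his phenotype could produce a type A child with a type O mother.
Idris (type B): no genotype consistent with that phenotype can produce a type-A child with a type-O mother.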